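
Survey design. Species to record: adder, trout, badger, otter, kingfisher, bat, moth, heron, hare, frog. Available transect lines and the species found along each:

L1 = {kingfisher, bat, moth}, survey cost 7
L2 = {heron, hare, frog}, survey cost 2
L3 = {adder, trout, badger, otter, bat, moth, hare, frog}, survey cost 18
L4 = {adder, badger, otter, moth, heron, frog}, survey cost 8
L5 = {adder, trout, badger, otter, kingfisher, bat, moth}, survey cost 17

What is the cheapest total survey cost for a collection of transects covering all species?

19

L2, L5 cover every species at survey cost 2 + 17 = 19.
Any cover uses at least 2 transects; among all covering selections none totals below 19.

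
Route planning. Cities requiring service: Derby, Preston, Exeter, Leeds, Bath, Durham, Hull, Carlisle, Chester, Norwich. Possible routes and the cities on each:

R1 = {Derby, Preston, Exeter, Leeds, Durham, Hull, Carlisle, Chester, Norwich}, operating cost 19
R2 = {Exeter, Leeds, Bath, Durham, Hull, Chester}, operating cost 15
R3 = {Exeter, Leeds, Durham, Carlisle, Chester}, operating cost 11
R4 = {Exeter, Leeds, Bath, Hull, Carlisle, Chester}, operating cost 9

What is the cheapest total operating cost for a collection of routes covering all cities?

28

R1, R4 cover every city at operating cost 19 + 9 = 28.
Any cover uses at least 2 routes; among all covering selections none totals below 28.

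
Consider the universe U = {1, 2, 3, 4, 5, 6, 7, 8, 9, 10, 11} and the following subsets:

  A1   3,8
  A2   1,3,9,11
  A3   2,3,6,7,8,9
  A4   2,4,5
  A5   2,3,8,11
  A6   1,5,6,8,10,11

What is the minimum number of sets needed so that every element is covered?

A3, A4, A6 together cover {1, 2, 3, 4, 5, 6, 7, 8, 9, 10, 11} — every element.
No 2 of the 6 sets cover everything (all 15 pairs fall short), so 3 is minimum.

3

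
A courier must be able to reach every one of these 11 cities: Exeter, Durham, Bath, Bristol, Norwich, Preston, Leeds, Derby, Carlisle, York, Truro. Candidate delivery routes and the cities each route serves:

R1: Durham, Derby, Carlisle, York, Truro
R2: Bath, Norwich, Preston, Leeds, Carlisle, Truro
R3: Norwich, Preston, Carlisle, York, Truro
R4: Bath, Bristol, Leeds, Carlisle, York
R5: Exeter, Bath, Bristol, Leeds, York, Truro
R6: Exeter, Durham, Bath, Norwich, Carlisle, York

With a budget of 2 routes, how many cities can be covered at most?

9

Choosing R1, R2 covers {Durham, Bath, Norwich, Preston, Leeds, Derby, Carlisle, York, Truro} — 9 cities.
No choice of 2 routes does better; here Exeter, Bristol are left uncovered.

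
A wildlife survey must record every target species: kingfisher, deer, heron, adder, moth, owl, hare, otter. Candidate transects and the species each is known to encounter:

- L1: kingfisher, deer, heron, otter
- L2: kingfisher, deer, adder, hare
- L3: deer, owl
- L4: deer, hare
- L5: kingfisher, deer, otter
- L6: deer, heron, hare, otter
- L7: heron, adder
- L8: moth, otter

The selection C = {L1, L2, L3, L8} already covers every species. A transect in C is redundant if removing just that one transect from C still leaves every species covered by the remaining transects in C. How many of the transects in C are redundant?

Drop L1: heron uncovered — not redundant.
Drop L2: adder, hare uncovered — not redundant.
Drop L3: owl uncovered — not redundant.
Drop L8: moth uncovered — not redundant.
None of the transects in C is redundant.

0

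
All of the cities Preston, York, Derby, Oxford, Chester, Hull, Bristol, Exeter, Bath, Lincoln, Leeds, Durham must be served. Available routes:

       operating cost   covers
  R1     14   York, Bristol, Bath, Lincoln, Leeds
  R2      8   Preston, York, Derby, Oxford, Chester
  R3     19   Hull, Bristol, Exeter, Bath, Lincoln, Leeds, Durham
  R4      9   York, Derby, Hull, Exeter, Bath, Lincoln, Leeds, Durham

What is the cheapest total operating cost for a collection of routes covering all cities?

27

R2, R3 cover every city at operating cost 8 + 19 = 27.
Any cover uses at least 2 routes; among all covering selections none totals below 27.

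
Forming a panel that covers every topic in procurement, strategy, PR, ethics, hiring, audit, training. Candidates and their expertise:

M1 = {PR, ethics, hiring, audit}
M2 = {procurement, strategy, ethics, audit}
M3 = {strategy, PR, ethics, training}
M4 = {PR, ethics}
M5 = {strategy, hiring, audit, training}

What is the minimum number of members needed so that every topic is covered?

3

M1, M2, M3 together cover {procurement, strategy, PR, ethics, hiring, audit, training} — every topic.
No 2 of the 5 members cover everything (all 10 pairs fall short), so 3 is minimum.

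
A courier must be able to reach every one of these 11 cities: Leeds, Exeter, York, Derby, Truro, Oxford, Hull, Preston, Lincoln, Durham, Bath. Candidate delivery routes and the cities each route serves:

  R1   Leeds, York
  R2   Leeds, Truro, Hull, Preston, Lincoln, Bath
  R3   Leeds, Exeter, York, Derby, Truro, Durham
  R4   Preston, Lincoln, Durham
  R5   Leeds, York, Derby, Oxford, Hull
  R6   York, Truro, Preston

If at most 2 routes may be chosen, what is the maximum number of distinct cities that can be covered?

Choosing R2, R3 covers {Leeds, Exeter, York, Derby, Truro, Hull, Preston, Lincoln, Durham, Bath} — 10 cities.
No choice of 2 routes does better; here Oxford is left uncovered.

10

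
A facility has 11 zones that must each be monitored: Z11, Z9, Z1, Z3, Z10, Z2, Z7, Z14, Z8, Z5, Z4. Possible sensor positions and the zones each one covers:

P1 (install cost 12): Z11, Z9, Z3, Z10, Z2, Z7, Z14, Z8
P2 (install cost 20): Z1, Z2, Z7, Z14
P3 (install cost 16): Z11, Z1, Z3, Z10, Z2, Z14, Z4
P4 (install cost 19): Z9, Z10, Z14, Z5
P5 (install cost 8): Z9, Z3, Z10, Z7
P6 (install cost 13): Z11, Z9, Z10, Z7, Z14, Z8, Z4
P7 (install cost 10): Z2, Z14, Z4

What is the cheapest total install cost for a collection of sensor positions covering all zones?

P1, P3, P4 cover every zone at install cost 12 + 16 + 19 = 47.
Any cover uses at least 3 sensor positions; among all covering selections none totals below 47.

47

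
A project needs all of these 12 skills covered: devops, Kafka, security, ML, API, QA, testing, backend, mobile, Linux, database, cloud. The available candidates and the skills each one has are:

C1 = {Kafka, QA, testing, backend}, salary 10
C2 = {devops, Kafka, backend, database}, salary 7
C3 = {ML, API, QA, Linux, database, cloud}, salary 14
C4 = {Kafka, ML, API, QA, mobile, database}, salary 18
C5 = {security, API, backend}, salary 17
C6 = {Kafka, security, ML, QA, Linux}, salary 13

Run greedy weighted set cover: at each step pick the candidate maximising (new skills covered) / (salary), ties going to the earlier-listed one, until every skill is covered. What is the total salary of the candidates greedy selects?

62

Pick 1: C2 adds 4 new (devops, Kafka, backend, database) at salary 7 (ratio 4/7).
Pick 2: C3 adds 5 new (ML, API, QA, Linux, cloud) at salary 14 (ratio 5/14).
Pick 3: C1 adds 1 new (testing) at salary 10 (ratio 1/10).
Pick 4: C6 adds 1 new (security) at salary 13 (ratio 1/13).
Pick 5: C4 adds 1 new (mobile) at salary 18 (ratio 1/18).
Greedy total salary: 7 + 14 + 10 + 13 + 18 = 62.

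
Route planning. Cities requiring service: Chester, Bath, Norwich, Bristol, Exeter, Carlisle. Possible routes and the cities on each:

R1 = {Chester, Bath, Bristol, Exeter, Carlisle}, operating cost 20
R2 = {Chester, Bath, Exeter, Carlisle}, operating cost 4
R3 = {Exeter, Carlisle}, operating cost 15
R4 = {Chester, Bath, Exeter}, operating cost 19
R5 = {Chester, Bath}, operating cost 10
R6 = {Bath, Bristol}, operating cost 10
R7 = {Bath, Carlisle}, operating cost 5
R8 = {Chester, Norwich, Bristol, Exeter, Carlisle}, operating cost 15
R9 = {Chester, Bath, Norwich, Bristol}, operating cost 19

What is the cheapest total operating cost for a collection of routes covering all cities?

R2, R8 cover every city at operating cost 4 + 15 = 19.
Any cover uses at least 2 routes; among all covering selections none totals below 19.

19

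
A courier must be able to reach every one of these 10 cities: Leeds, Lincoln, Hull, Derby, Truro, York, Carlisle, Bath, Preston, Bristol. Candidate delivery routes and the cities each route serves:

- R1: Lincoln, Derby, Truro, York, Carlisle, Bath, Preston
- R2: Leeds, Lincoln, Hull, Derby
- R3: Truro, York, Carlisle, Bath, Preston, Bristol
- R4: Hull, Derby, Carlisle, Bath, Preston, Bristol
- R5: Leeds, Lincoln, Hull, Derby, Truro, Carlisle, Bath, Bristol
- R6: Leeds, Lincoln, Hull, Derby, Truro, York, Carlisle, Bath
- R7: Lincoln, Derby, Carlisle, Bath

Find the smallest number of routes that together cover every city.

2

R1, R5 together cover {Leeds, Lincoln, Hull, Derby, Truro, York, Carlisle, Bath, Preston, Bristol} — every city.
No single route contains all 10 cities, so 2 is optimal.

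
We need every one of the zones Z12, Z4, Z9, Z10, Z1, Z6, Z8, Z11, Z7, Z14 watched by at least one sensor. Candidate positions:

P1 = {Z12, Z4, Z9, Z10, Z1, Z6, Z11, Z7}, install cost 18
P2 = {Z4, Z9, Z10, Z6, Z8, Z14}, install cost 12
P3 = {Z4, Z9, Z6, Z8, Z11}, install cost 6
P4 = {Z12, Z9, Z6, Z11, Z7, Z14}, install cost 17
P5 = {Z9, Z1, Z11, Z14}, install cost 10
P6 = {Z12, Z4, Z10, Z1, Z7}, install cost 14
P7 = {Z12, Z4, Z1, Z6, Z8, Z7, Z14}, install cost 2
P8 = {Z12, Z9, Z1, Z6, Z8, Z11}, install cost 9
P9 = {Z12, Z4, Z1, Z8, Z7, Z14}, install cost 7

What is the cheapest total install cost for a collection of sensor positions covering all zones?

20

P1, P7 cover every zone at install cost 18 + 2 = 20.
Any cover uses at least 2 sensor positions; among all covering selections none totals below 20.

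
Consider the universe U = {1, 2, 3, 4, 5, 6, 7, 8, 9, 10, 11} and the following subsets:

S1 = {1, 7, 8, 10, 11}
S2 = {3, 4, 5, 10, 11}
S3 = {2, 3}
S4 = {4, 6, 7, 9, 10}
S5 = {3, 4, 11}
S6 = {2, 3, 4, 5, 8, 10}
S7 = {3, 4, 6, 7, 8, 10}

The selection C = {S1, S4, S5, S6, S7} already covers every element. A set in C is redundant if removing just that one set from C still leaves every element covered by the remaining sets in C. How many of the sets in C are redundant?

Drop S1: 1 uncovered — not redundant.
Drop S4: 9 uncovered — not redundant.
Drop S5: the rest still cover every element — redundant.
Drop S6: 2, 5 uncovered — not redundant.
Drop S7: the rest still cover every element — redundant.
2 redundant: S5, S7.

2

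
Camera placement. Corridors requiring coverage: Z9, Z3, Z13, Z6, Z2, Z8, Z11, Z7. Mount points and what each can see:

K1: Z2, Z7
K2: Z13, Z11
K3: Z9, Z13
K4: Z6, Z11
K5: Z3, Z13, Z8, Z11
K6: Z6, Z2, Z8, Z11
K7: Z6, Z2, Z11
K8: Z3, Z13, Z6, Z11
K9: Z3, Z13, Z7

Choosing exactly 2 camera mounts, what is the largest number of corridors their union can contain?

7

Choosing K6, K9 covers {Z3, Z13, Z6, Z2, Z8, Z11, Z7} — 7 corridors.
No choice of 2 camera mounts does better; here Z9 is left uncovered.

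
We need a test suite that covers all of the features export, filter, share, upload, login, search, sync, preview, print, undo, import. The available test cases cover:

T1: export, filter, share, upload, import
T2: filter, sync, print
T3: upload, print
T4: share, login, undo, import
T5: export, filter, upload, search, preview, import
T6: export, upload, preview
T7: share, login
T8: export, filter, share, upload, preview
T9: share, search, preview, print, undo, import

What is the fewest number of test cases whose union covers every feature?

3

T2, T4, T5 together cover {export, filter, share, upload, login, search, sync, preview, print, undo, import} — every feature.
No 2 of the 9 test cases cover everything (all 36 pairs fall short), so 3 is minimum.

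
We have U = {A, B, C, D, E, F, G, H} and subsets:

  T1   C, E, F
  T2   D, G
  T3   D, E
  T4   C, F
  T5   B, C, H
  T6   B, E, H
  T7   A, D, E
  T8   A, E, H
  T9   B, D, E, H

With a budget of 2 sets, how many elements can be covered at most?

Choosing T1, T9 covers {B, C, D, E, F, H} — 6 elements.
No choice of 2 sets does better; here A, G are left uncovered.

6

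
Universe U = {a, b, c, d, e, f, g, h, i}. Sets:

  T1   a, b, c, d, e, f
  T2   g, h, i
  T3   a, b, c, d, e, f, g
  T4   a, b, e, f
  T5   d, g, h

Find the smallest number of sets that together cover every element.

T1, T2 together cover {a, b, c, d, e, f, g, h, i} — every element.
No single set contains all 9 elements, so 2 is optimal.

2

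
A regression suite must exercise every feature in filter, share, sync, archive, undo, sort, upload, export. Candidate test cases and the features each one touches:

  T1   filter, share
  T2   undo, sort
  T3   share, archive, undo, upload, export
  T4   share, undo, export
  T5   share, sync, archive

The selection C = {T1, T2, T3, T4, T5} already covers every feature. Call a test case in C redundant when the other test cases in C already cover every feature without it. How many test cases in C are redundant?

1

Drop T1: filter uncovered — not redundant.
Drop T2: sort uncovered — not redundant.
Drop T3: upload uncovered — not redundant.
Drop T4: the rest still cover every feature — redundant.
Drop T5: sync uncovered — not redundant.
1 redundant: T4.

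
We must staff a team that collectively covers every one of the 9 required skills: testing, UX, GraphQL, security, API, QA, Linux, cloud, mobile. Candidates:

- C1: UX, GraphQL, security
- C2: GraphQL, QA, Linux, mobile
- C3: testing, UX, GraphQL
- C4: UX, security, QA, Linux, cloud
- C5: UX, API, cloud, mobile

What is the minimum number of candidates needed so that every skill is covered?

C3, C4, C5 together cover {testing, UX, GraphQL, security, API, QA, Linux, cloud, mobile} — every skill.
No 2 of the 5 candidates cover everything (all 10 pairs fall short), so 3 is minimum.
Greedy (largest uncovered first) would take C4, C2, C3, C5 — 4 candidates — but 3 suffice.

3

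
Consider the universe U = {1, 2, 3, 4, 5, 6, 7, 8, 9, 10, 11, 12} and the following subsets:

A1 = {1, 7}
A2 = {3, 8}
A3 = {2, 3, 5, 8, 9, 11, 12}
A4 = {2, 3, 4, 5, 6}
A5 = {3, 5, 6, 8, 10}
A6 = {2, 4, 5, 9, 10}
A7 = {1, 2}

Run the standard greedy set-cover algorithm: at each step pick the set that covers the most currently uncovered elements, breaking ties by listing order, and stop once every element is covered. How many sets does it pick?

4

Pick 1: A3 covers 7 new elements (2, 3, 5, 8, 9, 11, 12).
Pick 2: A1 covers 2 new elements (1, 7).
Pick 3: A4 covers 2 new elements (4, 6).
Pick 4: A5 covers 1 new elements (10).
Greedy uses 4 sets.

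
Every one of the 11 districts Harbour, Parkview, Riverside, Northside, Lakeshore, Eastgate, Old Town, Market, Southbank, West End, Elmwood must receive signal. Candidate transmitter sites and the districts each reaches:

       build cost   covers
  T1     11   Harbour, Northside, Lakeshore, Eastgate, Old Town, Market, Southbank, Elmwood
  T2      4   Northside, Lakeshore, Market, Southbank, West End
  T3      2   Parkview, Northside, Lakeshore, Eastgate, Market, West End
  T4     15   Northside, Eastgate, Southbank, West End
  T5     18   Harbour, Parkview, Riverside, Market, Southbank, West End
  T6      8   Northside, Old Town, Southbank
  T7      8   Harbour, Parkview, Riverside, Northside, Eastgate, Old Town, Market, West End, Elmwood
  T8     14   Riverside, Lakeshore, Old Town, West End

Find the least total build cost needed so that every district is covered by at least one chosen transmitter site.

12

T2, T7 cover every district at build cost 4 + 8 = 12.
Any cover uses at least 2 transmitter sites; among all covering selections none totals below 12.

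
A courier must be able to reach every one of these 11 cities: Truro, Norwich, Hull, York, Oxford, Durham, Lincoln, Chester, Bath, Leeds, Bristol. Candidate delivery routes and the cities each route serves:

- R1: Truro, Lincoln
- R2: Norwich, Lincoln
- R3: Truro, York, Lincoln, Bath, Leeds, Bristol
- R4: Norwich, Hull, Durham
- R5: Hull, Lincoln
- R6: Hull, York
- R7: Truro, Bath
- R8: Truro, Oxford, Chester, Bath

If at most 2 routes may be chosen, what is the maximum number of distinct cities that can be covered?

Choosing R3, R4 covers {Truro, Norwich, Hull, York, Durham, Lincoln, Bath, Leeds, Bristol} — 9 cities.
No choice of 2 routes does better; here Oxford, Chester are left uncovered.

9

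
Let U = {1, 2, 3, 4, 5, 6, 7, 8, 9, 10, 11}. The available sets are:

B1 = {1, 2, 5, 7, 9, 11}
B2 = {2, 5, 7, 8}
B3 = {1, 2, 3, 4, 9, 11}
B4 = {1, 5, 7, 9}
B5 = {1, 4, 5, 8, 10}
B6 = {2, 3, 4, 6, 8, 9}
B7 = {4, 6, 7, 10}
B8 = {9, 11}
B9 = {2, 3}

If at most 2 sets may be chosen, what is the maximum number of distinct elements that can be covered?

Choosing B1, B6 covers {1, 2, 3, 4, 5, 6, 7, 8, 9, 11} — 10 elements.
No choice of 2 sets does better; here 10 is left uncovered.

10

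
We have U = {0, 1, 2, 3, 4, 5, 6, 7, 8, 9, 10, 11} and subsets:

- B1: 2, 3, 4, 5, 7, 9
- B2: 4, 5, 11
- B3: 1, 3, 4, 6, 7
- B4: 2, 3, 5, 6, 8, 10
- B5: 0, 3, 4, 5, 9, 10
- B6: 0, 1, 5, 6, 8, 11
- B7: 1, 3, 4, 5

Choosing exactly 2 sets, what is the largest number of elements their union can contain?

Choosing B1, B6 covers {0, 1, 2, 3, 4, 5, 6, 7, 8, 9, 11} — 11 elements.
No choice of 2 sets does better; here 10 is left uncovered.

11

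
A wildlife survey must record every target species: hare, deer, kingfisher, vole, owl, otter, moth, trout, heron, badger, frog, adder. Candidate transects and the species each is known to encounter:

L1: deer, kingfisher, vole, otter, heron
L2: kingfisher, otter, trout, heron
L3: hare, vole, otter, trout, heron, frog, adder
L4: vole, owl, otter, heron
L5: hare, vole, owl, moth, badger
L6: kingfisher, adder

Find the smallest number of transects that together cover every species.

3

L1, L3, L5 together cover {hare, deer, kingfisher, vole, owl, otter, moth, trout, heron, badger, frog, adder} — every species.
No 2 of the 6 transects cover everything (all 15 pairs fall short), so 3 is minimum.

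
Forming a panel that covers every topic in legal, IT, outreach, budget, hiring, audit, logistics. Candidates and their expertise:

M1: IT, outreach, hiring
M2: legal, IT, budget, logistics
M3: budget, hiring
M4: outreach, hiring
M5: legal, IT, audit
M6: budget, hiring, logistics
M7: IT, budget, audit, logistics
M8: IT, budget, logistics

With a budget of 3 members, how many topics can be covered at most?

Choosing M1, M2, M5 covers {legal, IT, outreach, budget, hiring, audit, logistics} — 7 topics.
That is all 7 topics.

7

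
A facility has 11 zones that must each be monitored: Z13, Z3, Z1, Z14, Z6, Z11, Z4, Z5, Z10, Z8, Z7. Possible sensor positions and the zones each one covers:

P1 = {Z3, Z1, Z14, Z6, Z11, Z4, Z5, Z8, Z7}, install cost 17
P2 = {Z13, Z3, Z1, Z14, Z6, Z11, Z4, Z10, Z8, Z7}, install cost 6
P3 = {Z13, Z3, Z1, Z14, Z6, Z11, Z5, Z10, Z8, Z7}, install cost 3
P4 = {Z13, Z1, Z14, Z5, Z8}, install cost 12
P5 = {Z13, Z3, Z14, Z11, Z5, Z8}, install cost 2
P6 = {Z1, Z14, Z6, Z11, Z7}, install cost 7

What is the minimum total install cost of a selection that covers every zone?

P2, P5 cover every zone at install cost 6 + 2 = 8.
Any cover uses at least 2 sensor positions; among all covering selections none totals below 8.
Greedy by coverage-per-install cost would pick P3, P2 for 9 — worse than the optimum 8.

8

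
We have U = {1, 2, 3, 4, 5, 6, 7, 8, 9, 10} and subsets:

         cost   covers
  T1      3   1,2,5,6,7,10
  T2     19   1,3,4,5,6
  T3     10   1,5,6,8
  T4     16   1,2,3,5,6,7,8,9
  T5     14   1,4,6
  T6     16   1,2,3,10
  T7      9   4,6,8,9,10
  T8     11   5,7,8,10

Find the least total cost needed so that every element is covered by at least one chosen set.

T4, T7 cover every element at cost 16 + 9 = 25.
Any cover uses at least 2 sets; among all covering selections none totals below 25.

25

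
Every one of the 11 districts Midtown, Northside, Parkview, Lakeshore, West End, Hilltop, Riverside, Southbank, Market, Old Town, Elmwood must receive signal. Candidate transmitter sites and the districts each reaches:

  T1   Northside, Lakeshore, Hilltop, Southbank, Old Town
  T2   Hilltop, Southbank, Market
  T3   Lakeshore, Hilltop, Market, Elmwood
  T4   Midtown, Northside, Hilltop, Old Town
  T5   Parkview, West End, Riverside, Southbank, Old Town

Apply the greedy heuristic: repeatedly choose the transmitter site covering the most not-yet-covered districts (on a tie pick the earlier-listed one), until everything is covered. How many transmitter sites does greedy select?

4

Pick 1: T1 covers 5 new districts (Northside, Lakeshore, Hilltop, Southbank, Old Town).
Pick 2: T5 covers 3 new districts (Parkview, West End, Riverside).
Pick 3: T3 covers 2 new districts (Market, Elmwood).
Pick 4: T4 covers 1 new districts (Midtown).
Greedy uses 4 transmitter sites. (The true minimum is 3.)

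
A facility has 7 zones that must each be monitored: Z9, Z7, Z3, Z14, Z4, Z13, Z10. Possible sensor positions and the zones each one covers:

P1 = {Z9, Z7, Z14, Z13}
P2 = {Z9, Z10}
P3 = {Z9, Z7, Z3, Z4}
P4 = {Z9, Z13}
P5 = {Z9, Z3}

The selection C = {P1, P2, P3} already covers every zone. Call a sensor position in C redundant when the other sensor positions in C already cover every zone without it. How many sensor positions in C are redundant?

Drop P1: Z14, Z13 uncovered — not redundant.
Drop P2: Z10 uncovered — not redundant.
Drop P3: Z3, Z4 uncovered — not redundant.
None of the sensor positions in C is redundant.

0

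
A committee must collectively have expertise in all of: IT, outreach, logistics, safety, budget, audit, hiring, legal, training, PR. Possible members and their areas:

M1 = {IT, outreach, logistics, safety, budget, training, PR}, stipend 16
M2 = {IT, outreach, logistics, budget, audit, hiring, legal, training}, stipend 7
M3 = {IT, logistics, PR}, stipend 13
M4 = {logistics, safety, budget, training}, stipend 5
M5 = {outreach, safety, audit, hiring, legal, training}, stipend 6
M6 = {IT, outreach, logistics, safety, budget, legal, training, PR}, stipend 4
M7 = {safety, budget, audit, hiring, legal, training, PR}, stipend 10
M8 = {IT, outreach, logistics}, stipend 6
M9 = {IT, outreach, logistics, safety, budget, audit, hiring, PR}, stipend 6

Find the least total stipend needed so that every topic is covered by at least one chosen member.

10

M5, M6 cover every topic at stipend 6 + 4 = 10.
Any cover uses at least 2 members; among all covering selections none totals below 10.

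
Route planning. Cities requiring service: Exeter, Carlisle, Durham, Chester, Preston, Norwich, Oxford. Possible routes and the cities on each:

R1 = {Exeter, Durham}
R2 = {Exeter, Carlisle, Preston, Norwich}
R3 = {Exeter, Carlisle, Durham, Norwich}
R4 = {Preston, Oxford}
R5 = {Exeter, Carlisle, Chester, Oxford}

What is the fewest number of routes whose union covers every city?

R1, R2, R5 together cover {Exeter, Carlisle, Durham, Chester, Preston, Norwich, Oxford} — every city.
No 2 of the 5 routes cover everything (all 10 pairs fall short), so 3 is minimum.

3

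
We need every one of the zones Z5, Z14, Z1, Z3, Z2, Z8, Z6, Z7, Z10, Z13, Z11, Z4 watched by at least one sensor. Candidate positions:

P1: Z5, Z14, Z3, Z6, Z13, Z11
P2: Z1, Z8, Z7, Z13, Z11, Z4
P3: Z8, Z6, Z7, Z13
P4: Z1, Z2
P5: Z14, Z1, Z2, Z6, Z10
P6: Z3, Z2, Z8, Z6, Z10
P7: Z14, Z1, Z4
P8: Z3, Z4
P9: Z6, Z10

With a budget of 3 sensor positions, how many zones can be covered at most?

12

Choosing P1, P2, P5 covers {Z5, Z14, Z1, Z3, Z2, Z8, Z6, Z7, Z10, Z13, Z11, Z4} — 12 zones.
That is all 12 zones.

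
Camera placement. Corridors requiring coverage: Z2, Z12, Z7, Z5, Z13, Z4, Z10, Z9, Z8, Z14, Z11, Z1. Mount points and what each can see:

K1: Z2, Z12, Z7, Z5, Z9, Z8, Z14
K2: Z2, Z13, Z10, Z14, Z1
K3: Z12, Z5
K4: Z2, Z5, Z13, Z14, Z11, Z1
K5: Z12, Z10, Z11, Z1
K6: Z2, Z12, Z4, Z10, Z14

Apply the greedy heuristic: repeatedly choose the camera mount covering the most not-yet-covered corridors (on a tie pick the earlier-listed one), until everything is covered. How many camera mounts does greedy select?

Pick 1: K1 covers 7 new corridors (Z2, Z12, Z7, Z5, Z9, Z8, Z14).
Pick 2: K2 covers 3 new corridors (Z13, Z10, Z1).
Pick 3: K4 covers 1 new corridors (Z11).
Pick 4: K6 covers 1 new corridors (Z4).
Greedy uses 4 camera mounts. (The true minimum is 3.)

4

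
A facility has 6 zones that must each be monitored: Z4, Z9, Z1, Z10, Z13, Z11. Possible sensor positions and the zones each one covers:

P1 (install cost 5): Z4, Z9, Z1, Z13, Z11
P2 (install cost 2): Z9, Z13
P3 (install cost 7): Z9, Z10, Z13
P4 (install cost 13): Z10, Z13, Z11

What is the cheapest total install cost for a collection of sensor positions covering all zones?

P1, P3 cover every zone at install cost 5 + 7 = 12.
Any cover uses at least 2 sensor positions; among all covering selections none totals below 12.

12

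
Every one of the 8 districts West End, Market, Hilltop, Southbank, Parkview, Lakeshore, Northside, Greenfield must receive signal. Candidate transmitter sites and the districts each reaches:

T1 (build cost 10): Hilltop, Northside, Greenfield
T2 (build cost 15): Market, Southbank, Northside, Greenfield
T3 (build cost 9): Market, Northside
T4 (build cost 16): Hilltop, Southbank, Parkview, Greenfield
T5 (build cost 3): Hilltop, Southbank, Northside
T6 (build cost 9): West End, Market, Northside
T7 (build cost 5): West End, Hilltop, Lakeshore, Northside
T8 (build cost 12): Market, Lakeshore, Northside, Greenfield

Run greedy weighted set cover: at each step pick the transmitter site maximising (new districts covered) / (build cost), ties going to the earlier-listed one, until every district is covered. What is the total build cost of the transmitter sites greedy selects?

36

Pick 1: T5 adds 3 new (Hilltop, Southbank, Northside) at build cost 3 (ratio 3/3).
Pick 2: T7 adds 2 new (West End, Lakeshore) at build cost 5 (ratio 2/5).
Pick 3: T8 adds 2 new (Market, Greenfield) at build cost 12 (ratio 2/12).
Pick 4: T4 adds 1 new (Parkview) at build cost 16 (ratio 1/16).
Greedy total build cost: 3 + 5 + 12 + 16 = 36. (The true optimum is 30, so greedy overshoots here.)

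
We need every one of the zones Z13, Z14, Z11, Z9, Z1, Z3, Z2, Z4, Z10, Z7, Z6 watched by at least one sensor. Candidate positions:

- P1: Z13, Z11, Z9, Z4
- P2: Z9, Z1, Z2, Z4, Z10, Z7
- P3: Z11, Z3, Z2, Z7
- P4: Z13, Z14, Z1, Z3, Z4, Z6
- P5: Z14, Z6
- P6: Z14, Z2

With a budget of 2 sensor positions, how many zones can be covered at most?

10

Choosing P2, P4 covers {Z13, Z14, Z9, Z1, Z3, Z2, Z4, Z10, Z7, Z6} — 10 zones.
No choice of 2 sensor positions does better; here Z11 is left uncovered.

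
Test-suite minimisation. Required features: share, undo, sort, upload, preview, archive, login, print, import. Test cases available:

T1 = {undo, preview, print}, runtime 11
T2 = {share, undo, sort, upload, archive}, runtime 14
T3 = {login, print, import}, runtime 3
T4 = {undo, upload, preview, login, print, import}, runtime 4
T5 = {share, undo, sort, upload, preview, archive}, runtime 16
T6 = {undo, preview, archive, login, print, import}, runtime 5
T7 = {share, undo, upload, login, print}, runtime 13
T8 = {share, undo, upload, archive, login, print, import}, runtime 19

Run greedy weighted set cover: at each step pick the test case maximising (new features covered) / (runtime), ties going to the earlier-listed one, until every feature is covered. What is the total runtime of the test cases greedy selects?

Pick 1: T4 adds 6 new (undo, upload, preview, login, print, import) at runtime 4 (ratio 6/4).
Pick 2: T2 adds 3 new (share, sort, archive) at runtime 14 (ratio 3/14).
Greedy total runtime: 4 + 14 = 18.

18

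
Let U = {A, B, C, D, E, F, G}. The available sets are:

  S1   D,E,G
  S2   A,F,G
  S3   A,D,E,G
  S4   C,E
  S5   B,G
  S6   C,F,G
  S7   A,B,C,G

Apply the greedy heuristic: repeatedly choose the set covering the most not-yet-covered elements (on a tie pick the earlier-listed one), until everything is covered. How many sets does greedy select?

3

Pick 1: S3 covers 4 new elements (A, D, E, G).
Pick 2: S6 covers 2 new elements (C, F).
Pick 3: S5 covers 1 new elements (B).
Greedy uses 3 sets.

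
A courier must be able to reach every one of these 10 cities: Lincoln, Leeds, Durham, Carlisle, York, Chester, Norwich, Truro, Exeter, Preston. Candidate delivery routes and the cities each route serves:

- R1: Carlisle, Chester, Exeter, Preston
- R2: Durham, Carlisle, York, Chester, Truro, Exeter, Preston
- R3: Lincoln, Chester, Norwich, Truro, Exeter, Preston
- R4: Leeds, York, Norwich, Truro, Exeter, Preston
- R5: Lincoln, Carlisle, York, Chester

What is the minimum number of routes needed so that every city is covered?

R2, R3, R4 together cover {Lincoln, Leeds, Durham, Carlisle, York, Chester, Norwich, Truro, Exeter, Preston} — every city.
No 2 of the 5 routes cover everything (all 10 pairs fall short), so 3 is minimum.

3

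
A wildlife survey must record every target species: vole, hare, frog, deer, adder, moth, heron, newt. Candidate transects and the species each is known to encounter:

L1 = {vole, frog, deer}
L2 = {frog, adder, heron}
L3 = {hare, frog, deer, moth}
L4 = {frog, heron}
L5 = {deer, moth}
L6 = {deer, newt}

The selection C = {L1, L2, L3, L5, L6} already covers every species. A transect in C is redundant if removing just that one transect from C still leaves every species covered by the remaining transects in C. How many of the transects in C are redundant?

1

Drop L1: vole uncovered — not redundant.
Drop L2: adder, heron uncovered — not redundant.
Drop L3: hare uncovered — not redundant.
Drop L5: the rest still cover every species — redundant.
Drop L6: newt uncovered — not redundant.
1 redundant: L5.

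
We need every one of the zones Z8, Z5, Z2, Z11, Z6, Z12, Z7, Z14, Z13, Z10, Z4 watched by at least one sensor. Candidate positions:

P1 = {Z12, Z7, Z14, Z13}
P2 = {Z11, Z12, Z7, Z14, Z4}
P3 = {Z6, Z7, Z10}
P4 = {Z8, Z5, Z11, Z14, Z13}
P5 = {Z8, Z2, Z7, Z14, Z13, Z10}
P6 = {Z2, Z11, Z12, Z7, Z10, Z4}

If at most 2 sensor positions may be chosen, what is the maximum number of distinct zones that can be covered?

10

Choosing P4, P6 covers {Z8, Z5, Z2, Z11, Z12, Z7, Z14, Z13, Z10, Z4} — 10 zones.
No choice of 2 sensor positions does better; here Z6 is left uncovered.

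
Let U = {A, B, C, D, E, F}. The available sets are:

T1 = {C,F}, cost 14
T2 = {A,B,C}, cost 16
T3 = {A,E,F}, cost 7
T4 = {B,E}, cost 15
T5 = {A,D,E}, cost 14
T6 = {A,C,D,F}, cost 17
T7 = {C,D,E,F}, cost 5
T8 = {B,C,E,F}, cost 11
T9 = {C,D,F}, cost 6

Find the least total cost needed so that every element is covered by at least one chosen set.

21

T2, T7 cover every element at cost 16 + 5 = 21.
Any cover uses at least 2 sets; among all covering selections none totals below 21.
Greedy by coverage-per-cost would pick T7, T3, T8 for 23 — worse than the optimum 21.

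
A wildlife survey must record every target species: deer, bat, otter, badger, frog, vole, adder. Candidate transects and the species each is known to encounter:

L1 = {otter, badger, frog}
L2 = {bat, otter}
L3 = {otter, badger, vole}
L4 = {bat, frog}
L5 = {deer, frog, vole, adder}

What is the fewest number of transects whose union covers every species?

L1, L2, L5 together cover {deer, bat, otter, badger, frog, vole, adder} — every species.
No 2 of the 5 transects cover everything (all 10 pairs fall short), so 3 is minimum.

3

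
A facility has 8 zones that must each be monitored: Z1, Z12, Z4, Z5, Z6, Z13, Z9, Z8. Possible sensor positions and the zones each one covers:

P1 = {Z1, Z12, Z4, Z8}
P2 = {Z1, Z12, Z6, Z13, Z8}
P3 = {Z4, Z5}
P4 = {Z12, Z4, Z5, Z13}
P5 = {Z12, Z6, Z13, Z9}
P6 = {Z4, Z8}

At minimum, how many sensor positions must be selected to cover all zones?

3

P1, P3, P5 together cover {Z1, Z12, Z4, Z5, Z6, Z13, Z9, Z8} — every zone.
No 2 of the 6 sensor positions cover everything (all 15 pairs fall short), so 3 is minimum.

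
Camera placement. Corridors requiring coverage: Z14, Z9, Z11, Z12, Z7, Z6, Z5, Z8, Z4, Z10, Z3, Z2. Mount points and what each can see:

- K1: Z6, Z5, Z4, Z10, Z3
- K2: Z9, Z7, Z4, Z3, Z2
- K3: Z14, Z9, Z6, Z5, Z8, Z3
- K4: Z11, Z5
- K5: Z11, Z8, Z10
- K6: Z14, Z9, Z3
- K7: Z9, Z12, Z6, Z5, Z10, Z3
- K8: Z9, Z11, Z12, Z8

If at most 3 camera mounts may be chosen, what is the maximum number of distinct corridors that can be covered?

Choosing K1, K2, K8 covers {Z9, Z11, Z12, Z7, Z6, Z5, Z8, Z4, Z10, Z3, Z2} — 11 corridors.
No choice of 3 camera mounts does better; here Z14 is left uncovered.

11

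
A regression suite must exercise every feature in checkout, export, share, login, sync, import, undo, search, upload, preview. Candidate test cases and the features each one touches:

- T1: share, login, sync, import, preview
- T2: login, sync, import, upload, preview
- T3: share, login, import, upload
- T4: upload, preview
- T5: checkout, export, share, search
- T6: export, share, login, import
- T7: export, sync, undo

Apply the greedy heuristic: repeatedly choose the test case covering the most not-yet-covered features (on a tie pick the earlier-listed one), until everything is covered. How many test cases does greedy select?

4

Pick 1: T1 covers 5 new features (share, login, sync, import, preview).
Pick 2: T5 covers 3 new features (checkout, export, search).
Pick 3: T2 covers 1 new features (upload).
Pick 4: T7 covers 1 new features (undo).
Greedy uses 4 test cases. (The true minimum is 3.)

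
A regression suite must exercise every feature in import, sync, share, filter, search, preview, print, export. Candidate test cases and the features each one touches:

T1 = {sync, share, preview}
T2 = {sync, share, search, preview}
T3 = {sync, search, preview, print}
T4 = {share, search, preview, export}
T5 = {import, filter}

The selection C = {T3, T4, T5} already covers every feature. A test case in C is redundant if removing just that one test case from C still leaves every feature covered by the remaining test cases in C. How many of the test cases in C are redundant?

0

Drop T3: sync, print uncovered — not redundant.
Drop T4: share, export uncovered — not redundant.
Drop T5: import, filter uncovered — not redundant.
None of the test cases in C is redundant.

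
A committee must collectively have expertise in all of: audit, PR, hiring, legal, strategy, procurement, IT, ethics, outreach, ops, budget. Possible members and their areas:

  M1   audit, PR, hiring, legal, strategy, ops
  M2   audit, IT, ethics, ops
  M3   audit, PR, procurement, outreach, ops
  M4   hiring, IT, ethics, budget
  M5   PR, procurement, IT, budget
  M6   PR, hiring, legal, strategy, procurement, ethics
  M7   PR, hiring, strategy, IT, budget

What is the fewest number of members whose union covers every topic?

3

M1, M3, M4 together cover {audit, PR, hiring, legal, strategy, procurement, IT, ethics, outreach, ops, budget} — every topic.
No 2 of the 7 members cover everything (all 21 pairs fall short), so 3 is minimum.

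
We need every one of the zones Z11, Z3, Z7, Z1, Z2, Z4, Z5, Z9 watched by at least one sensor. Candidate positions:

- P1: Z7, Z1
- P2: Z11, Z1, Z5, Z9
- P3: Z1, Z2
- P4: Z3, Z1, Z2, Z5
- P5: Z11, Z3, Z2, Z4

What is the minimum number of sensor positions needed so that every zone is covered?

3

P1, P2, P5 together cover {Z11, Z3, Z7, Z1, Z2, Z4, Z5, Z9} — every zone.
No 2 of the 5 sensor positions cover everything (all 10 pairs fall short), so 3 is minimum.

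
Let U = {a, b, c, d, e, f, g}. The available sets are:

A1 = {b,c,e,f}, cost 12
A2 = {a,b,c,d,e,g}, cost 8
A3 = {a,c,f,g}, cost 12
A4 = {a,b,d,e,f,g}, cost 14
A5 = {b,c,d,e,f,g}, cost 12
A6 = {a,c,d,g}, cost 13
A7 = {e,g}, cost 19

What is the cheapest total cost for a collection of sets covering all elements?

A1, A2 cover every element at cost 12 + 8 = 20.
Any cover uses at least 2 sets; among all covering selections none totals below 20.

20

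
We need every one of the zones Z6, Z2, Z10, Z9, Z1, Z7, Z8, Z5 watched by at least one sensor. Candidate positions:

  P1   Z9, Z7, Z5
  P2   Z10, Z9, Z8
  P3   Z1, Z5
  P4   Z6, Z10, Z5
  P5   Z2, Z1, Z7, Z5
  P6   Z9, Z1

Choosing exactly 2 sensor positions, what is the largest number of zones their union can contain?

Choosing P2, P5 covers {Z2, Z10, Z9, Z1, Z7, Z8, Z5} — 7 zones.
No choice of 2 sensor positions does better; here Z6 is left uncovered.

7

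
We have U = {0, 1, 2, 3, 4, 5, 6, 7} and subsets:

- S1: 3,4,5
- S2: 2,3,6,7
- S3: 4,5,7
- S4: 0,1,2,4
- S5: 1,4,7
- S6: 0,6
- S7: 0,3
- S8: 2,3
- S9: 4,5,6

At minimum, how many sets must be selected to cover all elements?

3

S1, S2, S4 together cover {0, 1, 2, 3, 4, 5, 6, 7} — every element.
No 2 of the 9 sets cover everything (all 36 pairs fall short), so 3 is minimum.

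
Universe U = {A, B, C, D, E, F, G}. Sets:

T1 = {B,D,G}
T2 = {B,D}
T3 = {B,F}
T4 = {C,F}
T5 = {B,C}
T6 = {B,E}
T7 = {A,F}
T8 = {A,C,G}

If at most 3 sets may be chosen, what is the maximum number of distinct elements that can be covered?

Choosing T1, T3, T8 covers {A, B, C, D, F, G} — 6 elements.
No choice of 3 sets does better; here E is left uncovered.

6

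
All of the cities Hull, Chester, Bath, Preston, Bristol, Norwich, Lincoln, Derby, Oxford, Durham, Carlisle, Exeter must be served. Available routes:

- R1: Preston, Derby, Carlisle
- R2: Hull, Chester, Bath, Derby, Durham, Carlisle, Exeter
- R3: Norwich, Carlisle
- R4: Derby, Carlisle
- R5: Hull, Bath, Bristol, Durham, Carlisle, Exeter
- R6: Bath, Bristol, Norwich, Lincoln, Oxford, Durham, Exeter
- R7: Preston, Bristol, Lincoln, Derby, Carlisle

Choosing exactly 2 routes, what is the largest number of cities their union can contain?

Choosing R2, R6 covers {Hull, Chester, Bath, Bristol, Norwich, Lincoln, Derby, Oxford, Durham, Carlisle, Exeter} — 11 cities.
No choice of 2 routes does better; here Preston is left uncovered.

11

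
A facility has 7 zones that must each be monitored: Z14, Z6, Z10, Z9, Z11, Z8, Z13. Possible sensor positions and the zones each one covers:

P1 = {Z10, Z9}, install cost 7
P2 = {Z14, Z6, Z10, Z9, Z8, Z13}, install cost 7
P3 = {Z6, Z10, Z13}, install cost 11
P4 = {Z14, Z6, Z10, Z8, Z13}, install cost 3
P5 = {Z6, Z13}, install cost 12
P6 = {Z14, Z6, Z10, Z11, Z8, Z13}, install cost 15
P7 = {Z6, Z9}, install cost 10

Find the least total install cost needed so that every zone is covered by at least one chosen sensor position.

P1, P6 cover every zone at install cost 7 + 15 = 22.
Any cover uses at least 2 sensor positions; among all covering selections none totals below 22.
Greedy by coverage-per-install cost would pick P4, P1, P6 for 25 — worse than the optimum 22.

22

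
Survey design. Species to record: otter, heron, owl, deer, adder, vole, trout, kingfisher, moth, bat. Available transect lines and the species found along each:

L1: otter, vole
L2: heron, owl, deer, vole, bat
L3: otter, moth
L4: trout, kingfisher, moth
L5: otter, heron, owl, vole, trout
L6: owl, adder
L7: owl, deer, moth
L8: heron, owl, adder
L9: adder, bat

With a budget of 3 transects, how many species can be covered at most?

Choosing L1, L2, L4 covers {otter, heron, owl, deer, vole, trout, kingfisher, moth, bat} — 9 species.
No choice of 3 transects does better; here adder is left uncovered.

9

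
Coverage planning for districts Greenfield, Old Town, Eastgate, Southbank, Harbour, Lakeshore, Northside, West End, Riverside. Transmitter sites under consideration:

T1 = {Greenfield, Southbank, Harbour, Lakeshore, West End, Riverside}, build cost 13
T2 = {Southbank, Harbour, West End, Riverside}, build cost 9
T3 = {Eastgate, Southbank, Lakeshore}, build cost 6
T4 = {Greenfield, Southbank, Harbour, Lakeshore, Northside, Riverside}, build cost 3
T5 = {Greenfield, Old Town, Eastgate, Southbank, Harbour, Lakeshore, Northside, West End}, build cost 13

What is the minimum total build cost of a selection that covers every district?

T4, T5 cover every district at build cost 3 + 13 = 16.
Any cover uses at least 2 transmitter sites; among all covering selections none totals below 16.

16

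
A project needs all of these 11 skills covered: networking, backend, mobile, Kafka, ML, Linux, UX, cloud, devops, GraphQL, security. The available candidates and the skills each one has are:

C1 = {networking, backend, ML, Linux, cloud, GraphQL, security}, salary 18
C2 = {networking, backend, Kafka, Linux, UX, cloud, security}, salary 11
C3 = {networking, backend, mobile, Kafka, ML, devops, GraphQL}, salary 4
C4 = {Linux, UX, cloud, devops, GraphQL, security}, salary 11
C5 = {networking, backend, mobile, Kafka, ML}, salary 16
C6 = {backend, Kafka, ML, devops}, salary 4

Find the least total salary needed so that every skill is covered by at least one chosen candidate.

15

C2, C3 cover every skill at salary 11 + 4 = 15.
Any cover uses at least 2 candidates; among all covering selections none totals below 15.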